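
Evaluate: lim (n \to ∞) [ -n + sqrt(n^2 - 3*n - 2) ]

-3/2

This has the form ∞ − ∞. Multiply and divide by the conjugate √(n^2 - 3*n - 2) + n.
That gives (-3n - 2) / (√(n^2 - 3*n - 2) + n).
Divide numerator and denominator by n: the limit is -3/(2·1) = -3/2.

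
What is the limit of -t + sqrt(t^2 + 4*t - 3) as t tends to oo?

An ∞ − ∞ form. Rationalising with the conjugate, the difference becomes (4t - 3) / (√(t^2 + 4*t - 3) + t).
For large t the denominator behaves like 2·t, so the quotient tends to 4/2 = 2.

2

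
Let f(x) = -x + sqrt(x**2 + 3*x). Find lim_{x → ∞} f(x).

3/2

This has the form ∞ − ∞. Multiply and divide by the conjugate √(x^2 + 3*x) + x.
That gives (3x) / (√(x^2 + 3*x) + x).
Divide numerator and denominator by x: the limit is 3/(2·1) = 3/2.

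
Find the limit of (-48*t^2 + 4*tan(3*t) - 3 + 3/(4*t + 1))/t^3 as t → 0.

-156

Substitution gives 0/0; apply L'Hôpital's rule 3 times.
After differentiating numerator and denominator 3 times the quotient is (648*tan(3*t)^2/cos(3*t)^2 + 216/cos(3*t)^2 - 1152/(4*t + 1)^4)/(6); at t = 0 this is -156.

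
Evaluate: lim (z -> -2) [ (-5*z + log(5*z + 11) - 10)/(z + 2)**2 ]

-25/2

Direct substitution gives 0/0.
Apply L'Hôpital: lim (-5 + 5/(5*z + 11))/(2*z + 4), still 0/0.
After 2 applications of L'Hôpital's rule the quotient is (-25/(5*z + 11)^2)/(2); substituting z = -2 gives -25/2.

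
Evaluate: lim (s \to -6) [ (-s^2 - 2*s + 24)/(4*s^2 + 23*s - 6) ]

Direct substitution gives 0/0, so factor. Both numerator and denominator have (s + 6) as a factor.
After cancelling, the expression reduces to (4 - s)/(4*s - 1).
Substituting s = -6 gives -2/5.

-2/5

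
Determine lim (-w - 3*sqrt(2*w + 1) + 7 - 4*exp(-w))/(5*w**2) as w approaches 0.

-1/10

Substitution gives 0/0 (the numerator vanishes to order 2).
Expand each term to order w^2: the coefficient of w^2 in -3·√(1 + 2w) is 3/2 and in -4·e^(-w) is -2.
Lower-order terms cancel with the polynomial part, so the numerator is (-1/2)·w^2 + o(w^2), and the limit is (-1/2)/(5) = -1/10.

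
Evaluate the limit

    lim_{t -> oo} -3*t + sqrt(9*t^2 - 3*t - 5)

-1/2

This has the form ∞ − ∞. Multiply and divide by the conjugate √(9*t^2 - 3*t - 5) + 3t.
That gives (-3t - 5) / (√(9*t^2 - 3*t - 5) + 3t).
Divide numerator and denominator by t: the limit is -3/(2·3) = -1/2.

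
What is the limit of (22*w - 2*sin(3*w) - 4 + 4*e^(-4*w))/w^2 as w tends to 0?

32

Substitution gives 0/0; apply L'Hôpital's rule 2 times.
After differentiating numerator and denominator 2 times the quotient is (18*sin(3*w) + 64*e^(-4*w))/(2); at w = 0 this is 32.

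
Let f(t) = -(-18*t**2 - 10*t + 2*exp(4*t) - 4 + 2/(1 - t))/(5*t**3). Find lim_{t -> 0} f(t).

Substitution gives 0/0; apply L'Hôpital's rule 3 times.
After differentiating numerator and denominator 3 times the quotient is (128*e^(4*t) + 12/(t - 1)^4)/(-30); at t = 0 this is -14/3.

-14/3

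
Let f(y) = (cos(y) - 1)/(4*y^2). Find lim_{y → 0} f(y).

-1/8

Direct substitution gives 0/0.
Apply L'Hôpital: lim (-sin(y))/(8*y), still 0/0.
After 2 applications of L'Hôpital's rule the quotient is (-cos(y))/(8); substituting y = 0 gives -1/8.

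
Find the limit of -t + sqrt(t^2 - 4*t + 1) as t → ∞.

-2

This has the form ∞ − ∞. Multiply and divide by the conjugate √(t^2 - 4*t + 1) + t.
That gives (-4t + 1) / (√(t^2 - 4*t + 1) + t).
Divide numerator and denominator by t: the limit is -4/(2·1) = -2.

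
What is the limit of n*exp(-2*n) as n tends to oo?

0

Write as n^1/e^{2n}, an ∞/∞ form.
Exponential growth dominates any polynomial, so repeated L'Hôpital (or the standard result) gives 0.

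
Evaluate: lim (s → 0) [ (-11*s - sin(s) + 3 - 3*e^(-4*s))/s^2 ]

Substitution gives 0/0 (the numerator vanishes to order 2).
Expand each term to order s^2: the coefficient of s^2 in -3·e^(-4s) is -24 and in −sin(s) is 0.
Lower-order terms cancel with the polynomial part, so the numerator is (-24)·s^2 + o(s^2), and the limit is (-24)/(1) = -24.

-24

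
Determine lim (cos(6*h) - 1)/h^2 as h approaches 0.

-18

Direct substitution gives 0/0.
Apply L'Hôpital: lim (-6*sin(6*h))/(2*h), still 0/0.
After 2 applications of L'Hôpital's rule the quotient is (-36*cos(6*h))/(2); substituting h = 0 gives -18.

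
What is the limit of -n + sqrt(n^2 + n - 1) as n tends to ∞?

1/2

An ∞ − ∞ form. Rationalising with the conjugate, the difference becomes (n - 1) / (√(n^2 + n - 1) + n).
For large n the denominator behaves like 2·n, so the quotient tends to 1/2 = 1/2.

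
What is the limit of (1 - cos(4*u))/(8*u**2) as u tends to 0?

1

Substitution gives 0/0.
Use (1 − cos θ)/θ² → 1/2 with θ = 4u: the limit is 4²/(2·8) = 1.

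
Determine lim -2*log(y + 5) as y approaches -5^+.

As y → -5⁺, y + 5 → 0⁺ and ln(y + 5) → −∞.
Multiplying by -2 gives ∞.

∞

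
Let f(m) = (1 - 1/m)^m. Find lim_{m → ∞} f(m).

Let L be the limit and take ln: ln L = lim (m)·ln(1 - 1/m) = lim (m)·(-1/m + O(1/m²)) = -1.
Hence L = e^(-1).

e^(-1)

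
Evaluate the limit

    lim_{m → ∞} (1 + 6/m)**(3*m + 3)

Let L be the limit and take ln: ln L = lim (3m + 3)·ln(1 + 6/m) = lim (3m + 3)·(6/m + O(1/m²)) = 18.
Hence L = e^(18).

e^(18)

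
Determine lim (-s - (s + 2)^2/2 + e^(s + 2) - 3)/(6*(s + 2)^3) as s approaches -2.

Direct substitution gives 0/0.
Apply L'Hôpital: lim (-s + e^(s + 2) - 3)/(18*(s + 2)^2), still 0/0.
Apply L'Hôpital: lim (e^(s + 2) - 1)/(36*s + 72), still 0/0.
After 3 applications of L'Hôpital's rule the quotient is (e^(s + 2))/(36); substituting s = -2 gives 1/36.

1/36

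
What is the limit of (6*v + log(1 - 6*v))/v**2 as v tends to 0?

-18

Direct substitution gives 0/0.
Apply L'Hôpital: lim (6 - 6/(1 - 6*v))/(2*v), still 0/0.
After 2 applications of L'Hôpital's rule the quotient is (-36/(1 - 6*v)^2)/(2); substituting v = 0 gives -18.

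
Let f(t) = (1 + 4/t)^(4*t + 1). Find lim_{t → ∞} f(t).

Let L be the limit and take ln: ln L = lim (4t + 1)·ln(1 + 4/t) = lim (4t + 1)·(4/t + O(1/t²)) = 16.
Hence L = e^(16).

e^(16)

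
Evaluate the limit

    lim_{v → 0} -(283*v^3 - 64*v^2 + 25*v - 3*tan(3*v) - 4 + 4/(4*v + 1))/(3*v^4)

-1024/3

Substitution gives 0/0; apply L'Hôpital's rule 4 times.
After differentiating numerator and denominator 4 times the quotient is (1944*tan(3*v)/cos(3*v)^2 - 5832*tan(3*v)/cos(3*v)^4 + 24576/(4*v + 1)^5)/(-72); at v = 0 this is -1024/3.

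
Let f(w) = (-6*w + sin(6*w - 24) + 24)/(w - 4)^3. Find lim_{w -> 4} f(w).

Direct substitution gives 0/0.
Apply L'Hôpital: lim (6*cos(6*w - 24) - 6)/(3*(w - 4)^2), still 0/0.
Apply L'Hôpital: lim (-36*sin(6*w - 24))/(6*w - 24), still 0/0.
After 3 applications of L'Hôpital's rule the quotient is (-216*cos(6*w - 24))/(6); substituting w = 4 gives -36.

-36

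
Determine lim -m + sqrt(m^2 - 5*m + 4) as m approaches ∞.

-5/2

An ∞ − ∞ form. Rationalising with the conjugate, the difference becomes (-5m + 4) / (√(m^2 - 5*m + 4) + m).
For large m the denominator behaves like 2·m, so the quotient tends to -5/2 = -5/2.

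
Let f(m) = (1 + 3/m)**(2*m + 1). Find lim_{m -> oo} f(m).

e^(6)

The base → 1 and the exponent → ∞: a 1^∞ form.
Take logarithms: (2m + 1)·ln(1 + 3/m). Since ln(1+u) ~ u for small u, this behaves like (2m)·(3/m) → 6.
So the limit is e^(6).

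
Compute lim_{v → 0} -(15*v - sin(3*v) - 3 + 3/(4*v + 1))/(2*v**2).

-24

Substitution gives 0/0; apply L'Hôpital's rule 2 times.
After differentiating numerator and denominator 2 times the quotient is (9*sin(3*v) + 96/(4*v + 1)^3)/(-4); at v = 0 this is -24.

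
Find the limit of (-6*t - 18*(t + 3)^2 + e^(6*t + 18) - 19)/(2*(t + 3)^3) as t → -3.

Direct substitution gives 0/0.
Apply L'Hôpital: lim (-36*t + 6*e^(6*t + 18) - 114)/(6*(t + 3)^2), still 0/0.
Apply L'Hôpital: lim (36*e^(6*t + 18) - 36)/(12*t + 36), still 0/0.
After 3 applications of L'Hôpital's rule the quotient is (216*e^(6*t + 18))/(12); substituting t = -3 gives 18.

18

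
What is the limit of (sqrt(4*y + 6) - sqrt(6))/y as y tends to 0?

Substitution gives 0/0. Multiply numerator and denominator by the conjugate √(6 + 4y) + √6.
The numerator becomes (6 + 4y) − 6 = 4y, so the expression simplifies to 4/(√(6 + 4y) + √6).
Letting y → 0 gives 4/(2√6) = √(6)/3.

√(6)/3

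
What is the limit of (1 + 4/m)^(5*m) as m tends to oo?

e^(20)

The base → 1 and the exponent → ∞: a 1^∞ form.
Take logarithms: (5m)·ln(1 + 4/m). Since ln(1+u) ~ u for small u, this behaves like (5m)·(4/m) → 20.
So the limit is e^(20).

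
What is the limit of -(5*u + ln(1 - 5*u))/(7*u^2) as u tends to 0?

25/14

Direct substitution gives 0/0.
Apply L'Hôpital: lim (5 - 5/(1 - 5*u))/(-14*u), still 0/0.
After 2 applications of L'Hôpital's rule the quotient is (-25/(1 - 5*u)^2)/(-14); substituting u = 0 gives 25/14.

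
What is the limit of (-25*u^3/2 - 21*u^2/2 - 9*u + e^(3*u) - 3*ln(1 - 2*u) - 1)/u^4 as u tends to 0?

123/8

Substitution gives 0/0; apply L'Hôpital's rule 4 times.
After differentiating numerator and denominator 4 times the quotient is (81*e^(3*u) + 288/(2*u - 1)^4)/(24); at u = 0 this is 123/8.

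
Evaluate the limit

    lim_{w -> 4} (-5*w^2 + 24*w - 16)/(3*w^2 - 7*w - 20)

-16/17

Since w = 4 makes numerator and denominator zero, (w - 4) divides both.
Cancelling it gives (4 - 5*w)/(3*w + 5); now plug in w = 4 to get -16/17.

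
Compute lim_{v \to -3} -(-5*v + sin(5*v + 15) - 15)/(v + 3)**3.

125/6

Direct substitution gives 0/0.
Apply L'Hôpital: lim (5*cos(5*v + 15) - 5)/(-3*(v + 3)^2), still 0/0.
Apply L'Hôpital: lim (-25*sin(5*v + 15))/(-6*v - 18), still 0/0.
After 3 applications of L'Hôpital's rule the quotient is (-125*cos(5*v + 15))/(-6); substituting v = -3 gives 125/6.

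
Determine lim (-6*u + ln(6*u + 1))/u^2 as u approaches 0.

-18

Direct substitution gives 0/0.
Apply L'Hôpital: lim (-6 + 6/(6*u + 1))/(2*u), still 0/0.
After 2 applications of L'Hôpital's rule the quotient is (-36/(6*u + 1)^2)/(2); substituting u = 0 gives -18.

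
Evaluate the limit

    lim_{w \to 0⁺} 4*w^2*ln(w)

This is a 0·(−∞) form. Rewrite as 4·ln(w) / w^(−2) and apply L'Hôpital:
the derivative quotient is 4·(1/w) / (−2·w^(−3)) = (-4/2)·w^2 → 0.

0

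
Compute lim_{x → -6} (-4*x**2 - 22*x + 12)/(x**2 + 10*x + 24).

Since x = -6 makes numerator and denominator zero, (x + 6) divides both.
Cancelling it gives (2 - 4*x)/(x + 4); now plug in x = -6 to get -13.

-13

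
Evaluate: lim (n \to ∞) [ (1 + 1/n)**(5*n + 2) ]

e^(5)

The base → 1 and the exponent → ∞: a 1^∞ form.
Take logarithms: (5n + 2)·ln(1 + 1/n). Since ln(1+u) ~ u for small u, this behaves like (5n)·(1/n) → 5.
So the limit is e^(5).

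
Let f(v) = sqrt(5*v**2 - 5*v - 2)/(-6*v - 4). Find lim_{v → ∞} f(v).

For large |v|, √(5*v^2 - 5*v - 2) ≈ √5·|v| and the denominator ≈ -6v.
Since v → +∞, |v| = v, giving √5/(-6) = -√(5)/6.

-√(5)/6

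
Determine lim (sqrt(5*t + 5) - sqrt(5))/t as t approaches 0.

√(5)/2

Substitution gives 0/0. Multiply numerator and denominator by the conjugate √(5 + 5t) + √5.
The numerator becomes (5 + 5t) − 5 = 5t, so the expression simplifies to 5/(√(5 + 5t) + √5).
Letting t → 0 gives 5/(2√5) = √(5)/2.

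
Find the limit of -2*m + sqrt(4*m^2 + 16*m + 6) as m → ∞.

4

An ∞ − ∞ form. Rationalising with the conjugate, the difference becomes (16m + 6) / (√(4*m^2 + 16*m + 6) + 2m).
For large m the denominator behaves like 2·2m, so the quotient tends to 16/4 = 4.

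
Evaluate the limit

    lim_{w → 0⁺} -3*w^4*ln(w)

0

This is a 0·(−∞) form. Rewrite as -3·ln(w) / w^(−4) and apply L'Hôpital:
the derivative quotient is -3·(1/w) / (−4·w^(−5)) = (3/4)·w^4 → 0.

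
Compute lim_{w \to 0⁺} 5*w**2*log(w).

This is a 0·(−∞) form. Rewrite as 5·ln(w) / w^(−2) and apply L'Hôpital:
the derivative quotient is 5·(1/w) / (−2·w^(−3)) = (-5/2)·w^2 → 0.

0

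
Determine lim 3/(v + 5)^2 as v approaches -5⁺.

∞

As v → -5⁺, (v + 5) → 0⁺, so (v + 5)^2 → 0⁺ and 3/(v + 5)^2 → ∞.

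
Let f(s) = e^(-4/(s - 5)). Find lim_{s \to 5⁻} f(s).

As s → 5⁻, -4/(s - 5) → +∞, so e^(-4/(s - 5)) → ∞.

∞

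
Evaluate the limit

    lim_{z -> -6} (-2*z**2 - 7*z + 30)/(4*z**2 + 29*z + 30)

-17/19

Direct substitution gives 0/0, so factor. Both numerator and denominator have (z + 6) as a factor.
After cancelling, the expression reduces to (5 - 2*z)/(4*z + 5).
Substituting z = -6 gives -17/19.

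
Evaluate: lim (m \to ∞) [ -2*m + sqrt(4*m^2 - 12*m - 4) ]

This has the form ∞ − ∞. Multiply and divide by the conjugate √(4*m^2 - 12*m - 4) + 2m.
That gives (-12m - 4) / (√(4*m^2 - 12*m - 4) + 2m).
Divide numerator and denominator by m: the limit is -12/(2·2) = -3.

-3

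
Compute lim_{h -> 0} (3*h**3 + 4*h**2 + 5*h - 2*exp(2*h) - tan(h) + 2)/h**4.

-4/3

Substitution gives 0/0; apply L'Hôpital's rule 4 times.
After differentiating numerator and denominator 4 times the quotient is (-32*e^(2*h) - 24*tan(h)^5 - 40*tan(h)^3 - 16*tan(h))/(24); at h = 0 this is -4/3.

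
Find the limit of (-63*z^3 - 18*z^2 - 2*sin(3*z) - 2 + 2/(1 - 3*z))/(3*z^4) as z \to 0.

54

Substitution gives 0/0 (the numerator vanishes to order 4).
Expand each term to order z^4: the coefficient of z^4 in -2·sin(3z) is 0 and in 2·1/(1 - 3z) is 162.
Lower-order terms cancel with the polynomial part, so the numerator is (162)·z^4 + o(z^4), and the limit is (162)/(3) = 54.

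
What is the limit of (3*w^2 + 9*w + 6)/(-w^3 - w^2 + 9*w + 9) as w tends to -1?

3/8

At w = -1 both the top and bottom vanish — a removable singularity. Factoring out (w + 1) from each leaves (3*w + 6)/(9 - w^2), which at w = -1 equals 3/8.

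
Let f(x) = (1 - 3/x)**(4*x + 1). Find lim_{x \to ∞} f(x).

e^(-12)

Let L be the limit and take ln: ln L = lim (4x + 1)·ln(1 - 3/x) = lim (4x + 1)·(-3/x + O(1/x²)) = -12.
Hence L = e^(-12).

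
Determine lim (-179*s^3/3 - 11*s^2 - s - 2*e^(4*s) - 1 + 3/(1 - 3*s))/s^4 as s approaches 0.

Substitution gives 0/0; apply L'Hôpital's rule 4 times.
After differentiating numerator and denominator 4 times the quotient is (-512*e^(4*s) - 5832/(3*s - 1)^5)/(24); at s = 0 this is 665/3.

665/3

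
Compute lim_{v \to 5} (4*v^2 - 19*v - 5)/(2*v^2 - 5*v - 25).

Since v = 5 makes numerator and denominator zero, (v - 5) divides both.
Cancelling it gives (4*v + 1)/(2*v + 5); now plug in v = 5 to get 7/5.

7/5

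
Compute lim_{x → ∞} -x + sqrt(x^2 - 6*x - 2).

-3

This has the form ∞ − ∞. Multiply and divide by the conjugate √(x^2 - 6*x - 2) + x.
That gives (-6x - 2) / (√(x^2 - 6*x - 2) + x).
Divide numerator and denominator by x: the limit is -6/(2·1) = -3.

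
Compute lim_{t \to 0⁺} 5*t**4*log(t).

0

This is a 0·(−∞) form. Rewrite as 5·ln(t) / t^(−4) and apply L'Hôpital:
the derivative quotient is 5·(1/t) / (−4·t^(−5)) = (-5/4)·t^4 → 0.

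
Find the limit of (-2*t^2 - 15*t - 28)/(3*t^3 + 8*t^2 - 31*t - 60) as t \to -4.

1/49

Direct substitution gives 0/0, so factor. Both numerator and denominator have (t + 4) as a factor.
After cancelling, the expression reduces to (-2*t - 7)/(3*t^2 - 4*t - 15).
Substituting t = -4 gives 1/49.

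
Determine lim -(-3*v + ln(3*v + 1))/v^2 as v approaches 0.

9/2

Direct substitution gives 0/0.
Apply L'Hôpital: lim (-3 + 3/(3*v + 1))/(-2*v), still 0/0.
After 2 applications of L'Hôpital's rule the quotient is (-9/(3*v + 1)^2)/(-2); substituting v = 0 gives 9/2.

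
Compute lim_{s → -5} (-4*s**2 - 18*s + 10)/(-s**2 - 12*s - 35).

At s = -5 both the top and bottom vanish — a removable singularity. Factoring out (s + 5) from each leaves (2 - 4*s)/(-s - 7), which at s = -5 equals -11.

-11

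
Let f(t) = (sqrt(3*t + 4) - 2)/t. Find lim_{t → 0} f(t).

3/4

Substitution gives 0/0. Multiply numerator and denominator by the conjugate √(4 + 3t) + √4.
The numerator becomes (4 + 3t) − 4 = 3t, so the expression simplifies to 3/(√(4 + 3t) + √4).
Letting t → 0 gives 3/(2√4) = 3/4.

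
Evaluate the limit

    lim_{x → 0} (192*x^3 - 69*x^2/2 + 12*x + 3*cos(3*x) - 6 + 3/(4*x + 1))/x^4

6225/8

Substitution gives 0/0 (the numerator vanishes to order 4).
Expand each term to order x^4: the coefficient of x^4 in 3·cos(3x) is 81/8 and in 3·1/(1 + 4x) is 768.
Lower-order terms cancel with the polynomial part, so the numerator is (6225/8)·x^4 + o(x^4), and the limit is (6225/8)/(1) = 6225/8.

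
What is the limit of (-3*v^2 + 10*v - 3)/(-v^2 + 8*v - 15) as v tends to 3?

-4

At v = 3 both the top and bottom vanish — a removable singularity. Factoring out (v - 3) from each leaves (1 - 3*v)/(5 - v), which at v = 3 equals -4.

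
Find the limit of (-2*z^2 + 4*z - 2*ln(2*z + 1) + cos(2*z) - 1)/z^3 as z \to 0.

-16/3

Substitution gives 0/0; apply L'Hôpital's rule 3 times.
After differentiating numerator and denominator 3 times the quotient is (8*sin(2*z) - 32/(2*z + 1)^3)/(6); at z = 0 this is -16/3.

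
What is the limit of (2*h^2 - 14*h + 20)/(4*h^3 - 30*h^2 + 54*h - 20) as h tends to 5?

1/9

Direct substitution gives 0/0, so factor. Both numerator and denominator have (h - 5) as a factor.
After cancelling, the expression reduces to (2*h - 4)/(4*h^2 - 10*h + 4).
Substituting h = 5 gives 1/9.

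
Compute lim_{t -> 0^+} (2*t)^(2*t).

1

Base → 0⁺ and exponent → 0⁺: a 0^0 form.
Take logs: 2t·ln(2t). This is 0·(−∞); rewriting as ln(2t)/(1/(2t)) and applying L'Hôpital gives 0.
Hence the limit is e^0 = 1.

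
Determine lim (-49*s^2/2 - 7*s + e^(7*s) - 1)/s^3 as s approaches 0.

343/6

Direct substitution gives 0/0.
Apply L'Hôpital: lim (-49*s + 7*e^(7*s) - 7)/(3*s^2), still 0/0.
Apply L'Hôpital: lim (49*e^(7*s) - 49)/(6*s), still 0/0.
After 3 applications of L'Hôpital's rule the quotient is (343*e^(7*s))/(6); substituting s = 0 gives 343/6.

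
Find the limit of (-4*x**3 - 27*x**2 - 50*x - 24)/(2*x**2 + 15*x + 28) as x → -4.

At x = -4 both the top and bottom vanish — a removable singularity. Factoring out (x + 4) from each leaves (-4*x^2 - 11*x - 6)/(2*x + 7), which at x = -4 equals 26.

26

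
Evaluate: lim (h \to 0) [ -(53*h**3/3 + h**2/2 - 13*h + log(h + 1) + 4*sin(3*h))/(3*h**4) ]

1/12

Substitution gives 0/0 (the numerator vanishes to order 4).
Expand each term to order h^4: the coefficient of h^4 in 4·sin(3h) is 0 and in ln(1 + h) is -1/4.
Lower-order terms cancel with the polynomial part, so the numerator is (-1/4)·h^4 + o(h^4), and the limit is (-1/4)/(-3) = 1/12.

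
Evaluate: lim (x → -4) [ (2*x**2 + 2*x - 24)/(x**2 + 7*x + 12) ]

14

At x = -4 both the top and bottom vanish — a removable singularity. Factoring out (x + 4) from each leaves (2*x - 6)/(x + 3), which at x = -4 equals 14.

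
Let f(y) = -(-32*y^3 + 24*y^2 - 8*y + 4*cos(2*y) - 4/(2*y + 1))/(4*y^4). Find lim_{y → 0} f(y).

Substitution gives 0/0; apply L'Hôpital's rule 4 times.
After differentiating numerator and denominator 4 times the quotient is (64*cos(2*y) - 1536/(2*y + 1)^5)/(-96); at y = 0 this is 46/3.

46/3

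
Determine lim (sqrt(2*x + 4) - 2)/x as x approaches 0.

1/2

Substitution gives 0/0. Multiply numerator and denominator by the conjugate √(4 + 2x) + √4.
The numerator becomes (4 + 2x) − 4 = 2x, so the expression simplifies to 2/(√(4 + 2x) + √4).
Letting x → 0 gives 2/(2√4) = 1/2.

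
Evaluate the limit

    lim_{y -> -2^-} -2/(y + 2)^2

As y → -2⁻, (y + 2) → 0⁻, so (y + 2)^2 → 0⁺ and -2/(y + 2)^2 → -∞.

-∞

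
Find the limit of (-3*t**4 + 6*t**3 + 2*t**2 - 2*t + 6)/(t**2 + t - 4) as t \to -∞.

-∞

The numerator has higher degree (4 > 2); the quotient behaves like (-3/(1))·t^2 for large |t|.
As t → −∞ this diverges to -∞.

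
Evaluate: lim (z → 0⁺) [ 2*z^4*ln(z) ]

0

This is a 0·(−∞) form. Rewrite as 2·ln(z) / z^(−4) and apply L'Hôpital:
the derivative quotient is 2·(1/z) / (−4·z^(−5)) = (-2/4)·z^4 → 0.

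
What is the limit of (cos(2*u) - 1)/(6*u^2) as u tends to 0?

-1/3

Direct substitution gives 0/0.
Apply L'Hôpital: lim (-2*sin(2*u))/(12*u), still 0/0.
After 2 applications of L'Hôpital's rule the quotient is (-4*cos(2*u))/(12); substituting u = 0 gives -1/3.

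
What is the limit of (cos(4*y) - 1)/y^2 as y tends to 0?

Direct substitution gives 0/0.
Apply L'Hôpital: lim (-4*sin(4*y))/(2*y), still 0/0.
After 2 applications of L'Hôpital's rule the quotient is (-16*cos(4*y))/(2); substituting y = 0 gives -8.

-8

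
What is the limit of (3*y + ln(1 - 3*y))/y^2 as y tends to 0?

Direct substitution gives 0/0.
Apply L'Hôpital: lim (3 - 3/(1 - 3*y))/(2*y), still 0/0.
After 2 applications of L'Hôpital's rule the quotient is (-9/(1 - 3*y)^2)/(2); substituting y = 0 gives -9/2.

-9/2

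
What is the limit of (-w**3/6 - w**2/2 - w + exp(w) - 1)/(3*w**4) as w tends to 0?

Direct substitution gives 0/0.
Apply L'Hôpital: lim (-w^2/2 - w + e^(w) - 1)/(12*w^3), still 0/0.
Apply L'Hôpital: lim (-w + e^(w) - 1)/(36*w^2), still 0/0.
Apply L'Hôpital: lim (e^(w) - 1)/(72*w), still 0/0.
After 4 applications of L'Hôpital's rule the quotient is (e^(w))/(72); substituting w = 0 gives 1/72.

1/72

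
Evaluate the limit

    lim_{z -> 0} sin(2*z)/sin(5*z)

Substitution gives 0/0.
Divide numerator and denominator by z: sin(2z)/z → 2 and sin(5z)/z → 5, so the limit is 1·2/5 = 2/5.

2/5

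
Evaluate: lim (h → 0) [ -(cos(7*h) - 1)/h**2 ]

Direct substitution gives 0/0.
Apply L'Hôpital: lim (-7*sin(7*h))/(-2*h), still 0/0.
After 2 applications of L'Hôpital's rule the quotient is (-49*cos(7*h))/(-2); substituting h = 0 gives 49/2.

49/2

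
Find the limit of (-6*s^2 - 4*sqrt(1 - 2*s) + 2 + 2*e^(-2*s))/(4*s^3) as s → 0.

Substitution gives 0/0; apply L'Hôpital's rule 3 times.
After differentiating numerator and denominator 3 times the quotient is (-16*e^(-2*s) + 12/(1 - 2*s)^(5/2))/(24); at s = 0 this is -1/6.

-1/6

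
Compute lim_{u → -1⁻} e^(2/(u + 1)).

0

As u → -1⁻, 2/(u + 1) → −∞, so e^(2/(u + 1)) → 0.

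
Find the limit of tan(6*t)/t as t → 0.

Substitution gives 0/0.
Since tan(u)/u → 1 as u → 0, tan(6t)/(6t) → 1 and the limit is 6.

6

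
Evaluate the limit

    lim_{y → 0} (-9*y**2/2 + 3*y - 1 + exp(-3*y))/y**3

Direct substitution gives 0/0.
Apply L'Hôpital: lim (-9*y + 3 - 3*e^(-3*y))/(3*y^2), still 0/0.
Apply L'Hôpital: lim (-9 + 9*e^(-3*y))/(6*y), still 0/0.
After 3 applications of L'Hôpital's rule the quotient is (-27*e^(-3*y))/(6); substituting y = 0 gives -9/2.

-9/2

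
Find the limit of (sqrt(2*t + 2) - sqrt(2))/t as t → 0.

√(2)/2

Substitution gives 0/0. Multiply numerator and denominator by the conjugate √(2 + 2t) + √2.
The numerator becomes (2 + 2t) − 2 = 2t, so the expression simplifies to 2/(√(2 + 2t) + √2).
Letting t → 0 gives 2/(2√2) = √(2)/2.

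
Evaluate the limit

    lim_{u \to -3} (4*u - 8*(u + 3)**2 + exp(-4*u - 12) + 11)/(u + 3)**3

-32/3

Direct substitution gives 0/0.
Apply L'Hôpital: lim (-16*u - 4*e^(-4*u - 12) - 44)/(3*(u + 3)^2), still 0/0.
Apply L'Hôpital: lim (16*e^(-4*u - 12) - 16)/(6*u + 18), still 0/0.
After 3 applications of L'Hôpital's rule the quotient is (-64*e^(-4*u - 12))/(6); substituting u = -3 gives -32/3.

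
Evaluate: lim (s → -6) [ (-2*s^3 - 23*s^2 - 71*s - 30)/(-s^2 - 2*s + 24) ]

-11/10

At s = -6 both the top and bottom vanish — a removable singularity. Factoring out (s + 6) from each leaves (-2*s^2 - 11*s - 5)/(4 - s), which at s = -6 equals -11/10.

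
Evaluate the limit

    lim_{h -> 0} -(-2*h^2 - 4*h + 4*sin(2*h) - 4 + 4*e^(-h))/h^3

6

Substitution gives 0/0 (the numerator vanishes to order 3).
Expand each term to order h^3: the coefficient of h^3 in 4·sin(2h) is -16/3 and in 4·e^(-h) is -2/3.
Lower-order terms cancel with the polynomial part, so the numerator is (-6)·h^3 + o(h^3), and the limit is (-6)/(-1) = 6.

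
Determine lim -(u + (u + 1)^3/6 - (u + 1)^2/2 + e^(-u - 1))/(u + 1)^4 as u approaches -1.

Direct substitution gives 0/0.
Apply L'Hôpital: lim (-u + (u + 1)^2/2 - e^(-u - 1))/(-4*(u + 1)^3), still 0/0.
Apply L'Hôpital: lim (u + e^(-u - 1))/(-12*(u + 1)^2), still 0/0.
Apply L'Hôpital: lim (1 - e^(-u - 1))/(-24*u - 24), still 0/0.
After 4 applications of L'Hôpital's rule the quotient is (e^(-u - 1))/(-24); substituting u = -1 gives -1/24.

-1/24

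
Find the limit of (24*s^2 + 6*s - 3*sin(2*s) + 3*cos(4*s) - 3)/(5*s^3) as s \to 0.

4/5

Substitution gives 0/0 (the numerator vanishes to order 3).
Expand each term to order s^3: the coefficient of s^3 in -3·sin(2s) is 4 and in 3·cos(4s) is 0.
Lower-order terms cancel with the polynomial part, so the numerator is (4)·s^3 + o(s^3), and the limit is (4)/(5) = 4/5.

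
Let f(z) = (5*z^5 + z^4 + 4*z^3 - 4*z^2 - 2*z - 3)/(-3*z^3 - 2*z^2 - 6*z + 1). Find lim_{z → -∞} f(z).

The numerator has higher degree (5 > 3); the quotient behaves like (5/(-3))·z^2 for large |z|.
As z → −∞ this diverges to -∞.

-∞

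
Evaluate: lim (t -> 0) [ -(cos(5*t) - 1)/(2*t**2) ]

Direct substitution gives 0/0.
Apply L'Hôpital: lim (-5*sin(5*t))/(-4*t), still 0/0.
After 2 applications of L'Hôpital's rule the quotient is (-25*cos(5*t))/(-4); substituting t = 0 gives 25/4.

25/4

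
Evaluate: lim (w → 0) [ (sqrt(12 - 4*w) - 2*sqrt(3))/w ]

-√(3)/3

A 0/0 form; rationalise with √(12 - 4w) + √12. This collapses the numerator to -4w, leaving -4/(√(12 - 4w) + √12) → -4/(2√12) = -√(3)/3.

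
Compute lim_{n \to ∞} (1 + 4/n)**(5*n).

e^(20)

Let L be the limit and take ln: ln L = lim (5n)·ln(1 + 4/n) = lim (5n)·(4/n + O(1/n²)) = 20.
Hence L = e^(20).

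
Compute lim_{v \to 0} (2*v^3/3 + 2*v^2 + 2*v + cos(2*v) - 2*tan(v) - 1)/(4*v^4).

Substitution gives 0/0 (the numerator vanishes to order 4).
Expand each term to order v^4: the coefficient of v^4 in cos(2v) is 2/3 and in -2·tan(v) is 0.
Lower-order terms cancel with the polynomial part, so the numerator is (2/3)·v^4 + o(v^4), and the limit is (2/3)/(4) = 1/6.

1/6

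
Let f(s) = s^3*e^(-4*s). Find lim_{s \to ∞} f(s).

0

Write as s^3/e^{4s}, an ∞/∞ form.
Exponential growth dominates any polynomial, so repeated L'Hôpital (or the standard result) gives 0.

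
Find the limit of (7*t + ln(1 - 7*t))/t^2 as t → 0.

Direct substitution gives 0/0.
Apply L'Hôpital: lim (7 - 7/(1 - 7*t))/(2*t), still 0/0.
After 2 applications of L'Hôpital's rule the quotient is (-49/(1 - 7*t)^2)/(2); substituting t = 0 gives -49/2.

-49/2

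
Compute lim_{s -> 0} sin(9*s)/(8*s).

Substitution gives 0/0.
Write it as (9/8)·sin(9s)/(9s); since sin(u)/u → 1, the limit is 9/8.

9/8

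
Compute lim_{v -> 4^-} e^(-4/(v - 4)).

∞

As v → 4⁻, -4/(v - 4) → +∞, so e^(-4/(v - 4)) → ∞.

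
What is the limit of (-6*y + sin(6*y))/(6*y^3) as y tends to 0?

Direct substitution gives 0/0.
Apply L'Hôpital: lim (6*cos(6*y) - 6)/(18*y^2), still 0/0.
Apply L'Hôpital: lim (-36*sin(6*y))/(36*y), still 0/0.
After 3 applications of L'Hôpital's rule the quotient is (-216*cos(6*y))/(36); substituting y = 0 gives -6.

-6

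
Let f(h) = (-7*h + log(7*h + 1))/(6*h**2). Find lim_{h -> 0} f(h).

Direct substitution gives 0/0.
Apply L'Hôpital: lim (-7 + 7/(7*h + 1))/(12*h), still 0/0.
After 2 applications of L'Hôpital's rule the quotient is (-49/(7*h + 1)^2)/(12); substituting h = 0 gives -49/12.

-49/12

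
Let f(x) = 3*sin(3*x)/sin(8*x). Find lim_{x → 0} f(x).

9/8

Substitution gives 0/0.
Divide numerator and denominator by x: sin(3x)/x → 3 and sin(8x)/x → 8, so the limit is 3·3/8 = 9/8.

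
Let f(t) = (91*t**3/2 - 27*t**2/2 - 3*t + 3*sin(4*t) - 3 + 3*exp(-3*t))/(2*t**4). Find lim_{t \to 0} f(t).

81/16

Substitution gives 0/0 (the numerator vanishes to order 4).
Expand each term to order t^4: the coefficient of t^4 in 3·e^(-3t) is 81/8 and in 3·sin(4t) is 0.
Lower-order terms cancel with the polynomial part, so the numerator is (81/8)·t^4 + o(t^4), and the limit is (81/8)/(2) = 81/16.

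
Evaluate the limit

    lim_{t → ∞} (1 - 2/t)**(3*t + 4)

The base → 1 and the exponent → ∞: a 1^∞ form.
Take logarithms: (3t + 4)·ln(1 - 2/t). Since ln(1+u) ~ u for small u, this behaves like (3t)·(-2/t) → -6.
So the limit is e^(-6).

e^(-6)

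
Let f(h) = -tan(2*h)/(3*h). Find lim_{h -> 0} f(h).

-2/3

Substitution gives 0/0.
Since tan(u)/u → 1 as u → 0, tan(2h)/(2h) → 1 and the limit is 2/(-3) = -2/3.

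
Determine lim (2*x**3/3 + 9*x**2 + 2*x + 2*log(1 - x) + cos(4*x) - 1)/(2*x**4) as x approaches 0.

Substitution gives 0/0 (the numerator vanishes to order 4).
Expand each term to order x^4: the coefficient of x^4 in cos(4x) is 32/3 and in 2·ln(1 - x) is -1/2.
Lower-order terms cancel with the polynomial part, so the numerator is (61/6)·x^4 + o(x^4), and the limit is (61/6)/(2) = 61/12.

61/12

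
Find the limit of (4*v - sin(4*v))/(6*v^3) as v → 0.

Direct substitution gives 0/0.
Apply L'Hôpital: lim (4 - 4*cos(4*v))/(18*v^2), still 0/0.
Apply L'Hôpital: lim (16*sin(4*v))/(36*v), still 0/0.
After 3 applications of L'Hôpital's rule the quotient is (64*cos(4*v))/(36); substituting v = 0 gives 16/9.

16/9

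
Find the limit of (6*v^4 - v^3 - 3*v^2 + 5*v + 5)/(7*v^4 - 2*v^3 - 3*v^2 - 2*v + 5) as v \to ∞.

6/7

Numerator and denominator both have degree 4.
Dividing every term by v^4, all lower-order terms vanish and the limit is the ratio of leading coefficients, 6/(7) = 6/7.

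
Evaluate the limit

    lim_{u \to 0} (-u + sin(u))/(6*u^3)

Direct substitution gives 0/0.
Apply L'Hôpital: lim (cos(u) - 1)/(18*u^2), still 0/0.
Apply L'Hôpital: lim (-sin(u))/(36*u), still 0/0.
After 3 applications of L'Hôpital's rule the quotient is (-cos(u))/(36); substituting u = 0 gives -1/36.

-1/36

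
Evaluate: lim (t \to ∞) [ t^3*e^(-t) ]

0

Write as t^3/e^{1t}, an ∞/∞ form.
Exponential growth dominates any polynomial, so repeated L'Hôpital (or the standard result) gives 0.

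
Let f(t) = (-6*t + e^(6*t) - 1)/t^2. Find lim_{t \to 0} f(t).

Direct substitution gives 0/0.
Apply L'Hôpital: lim (6*e^(6*t) - 6)/(2*t), still 0/0.
After 2 applications of L'Hôpital's rule the quotient is (36*e^(6*t))/(2); substituting t = 0 gives 18.

18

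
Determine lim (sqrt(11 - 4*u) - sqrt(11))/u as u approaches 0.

-2*√(11)/11

Substitution gives 0/0. Multiply numerator and denominator by the conjugate √(11 - 4u) + √11.
The numerator becomes (11 - 4u) − 11 = -4u, so the expression simplifies to -4/(√(11 - 4u) + √11).
Letting u → 0 gives -4/(2√11) = -2*√(11)/11.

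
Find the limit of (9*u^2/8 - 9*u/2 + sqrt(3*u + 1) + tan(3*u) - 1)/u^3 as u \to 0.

171/16

Substitution gives 0/0 (the numerator vanishes to order 3).
Expand each term to order u^3: the coefficient of u^3 in √(1 + 3u) is 27/16 and in tan(3u) is 9.
Lower-order terms cancel with the polynomial part, so the numerator is (171/16)·u^3 + o(u^3), and the limit is (171/16)/(1) = 171/16.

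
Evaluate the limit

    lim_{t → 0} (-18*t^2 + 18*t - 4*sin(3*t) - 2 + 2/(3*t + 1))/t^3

Substitution gives 0/0 (the numerator vanishes to order 3).
Expand each term to order t^3: the coefficient of t^3 in 2·1/(1 + 3t) is -54 and in -4·sin(3t) is 18.
Lower-order terms cancel with the polynomial part, so the numerator is (-36)·t^3 + o(t^3), and the limit is (-36)/(1) = -36.

-36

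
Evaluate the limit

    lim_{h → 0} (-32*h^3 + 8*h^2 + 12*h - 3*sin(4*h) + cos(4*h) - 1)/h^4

Substitution gives 0/0 (the numerator vanishes to order 4).
Expand each term to order h^4: the coefficient of h^4 in cos(4h) is 32/3 and in -3·sin(4h) is 0.
Lower-order terms cancel with the polynomial part, so the numerator is (32/3)·h^4 + o(h^4), and the limit is (32/3)/(1) = 32/3.

32/3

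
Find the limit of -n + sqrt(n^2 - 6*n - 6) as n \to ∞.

This has the form ∞ − ∞. Multiply and divide by the conjugate √(n^2 - 6*n - 6) + n.
That gives (-6n - 6) / (√(n^2 - 6*n - 6) + n).
Divide numerator and denominator by n: the limit is -6/(2·1) = -3.

-3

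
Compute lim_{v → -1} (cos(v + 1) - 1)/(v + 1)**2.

-1/2

Direct substitution gives 0/0.
Apply L'Hôpital: lim (-sin(v + 1))/(2*v + 2), still 0/0.
After 2 applications of L'Hôpital's rule the quotient is (-cos(v + 1))/(2); substituting v = -1 gives -1/2.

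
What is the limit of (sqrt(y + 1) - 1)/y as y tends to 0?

Substitution gives 0/0. Multiply numerator and denominator by the conjugate √(1 + y) + √1.
The numerator becomes (1 + y) − 1 = y, so the expression simplifies to 1/(√(1 + y) + √1).
Letting y → 0 gives 1/(2√1) = 1/2.

1/2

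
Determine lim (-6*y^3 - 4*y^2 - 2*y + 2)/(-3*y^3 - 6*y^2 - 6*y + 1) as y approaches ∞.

Numerator and denominator both have degree 3.
Dividing every term by y^3, all lower-order terms vanish and the limit is the ratio of leading coefficients, -6/(-3) = 2.

2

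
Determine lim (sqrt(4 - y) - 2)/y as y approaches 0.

A 0/0 form; rationalise with √(4 - y) + √4. This collapses the numerator to -y, leaving -1/(√(4 - y) + √4) → -1/(2√4) = -1/4.

-1/4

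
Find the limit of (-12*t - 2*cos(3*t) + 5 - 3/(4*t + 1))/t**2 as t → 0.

-39

Substitution gives 0/0; apply L'Hôpital's rule 2 times.
After differentiating numerator and denominator 2 times the quotient is (18*cos(3*t) - 96/(4*t + 1)^3)/(2); at t = 0 this is -39.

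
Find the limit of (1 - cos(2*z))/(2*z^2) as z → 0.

1

Substitution gives 0/0.
Use (1 − cos u)/u² → 1/2 with u = 2z: the limit is 2²/(2·2) = 1.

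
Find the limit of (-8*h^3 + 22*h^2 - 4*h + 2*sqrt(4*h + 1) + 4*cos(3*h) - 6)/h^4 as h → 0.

-13/2

Substitution gives 0/0 (the numerator vanishes to order 4).
Expand each term to order h^4: the coefficient of h^4 in 4·cos(3h) is 27/2 and in 2·√(1 + 4h) is -20.
Lower-order terms cancel with the polynomial part, so the numerator is (-13/2)·h^4 + o(h^4), and the limit is (-13/2)/(1) = -13/2.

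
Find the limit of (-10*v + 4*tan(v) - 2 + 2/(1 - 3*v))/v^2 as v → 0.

Substitution gives 0/0; apply L'Hôpital's rule 2 times.
After differentiating numerator and denominator 2 times the quotient is (8*tan(v)/cos(v)^2 - 36/(3*v - 1)^3)/(2); at v = 0 this is 18.

18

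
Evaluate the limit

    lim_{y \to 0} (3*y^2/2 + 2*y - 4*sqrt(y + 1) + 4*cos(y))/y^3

-1/4

Substitution gives 0/0; apply L'Hôpital's rule 3 times.
After differentiating numerator and denominator 3 times the quotient is (4*sin(y) - 3/(2*(y + 1)^(5/2)))/(6); at y = 0 this is -1/4.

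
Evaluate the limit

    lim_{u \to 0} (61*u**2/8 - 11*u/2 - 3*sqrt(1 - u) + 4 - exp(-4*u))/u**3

521/48

Substitution gives 0/0; apply L'Hôpital's rule 3 times.
After differentiating numerator and denominator 3 times the quotient is (64*e^(-4*u) + 9/(8*(1 - u)^(5/2)))/(6); at u = 0 this is 521/48.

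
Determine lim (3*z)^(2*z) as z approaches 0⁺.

1

Base → 0⁺ and exponent → 0⁺: a 0^0 form.
Take logs: 2z·ln(3z). This is 0·(−∞); rewriting as ln(3z)/(1/(2z)) and applying L'Hôpital gives 0.
Hence the limit is e^0 = 1.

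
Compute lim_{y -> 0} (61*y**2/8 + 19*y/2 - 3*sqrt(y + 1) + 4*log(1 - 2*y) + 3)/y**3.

Substitution gives 0/0; apply L'Hôpital's rule 3 times.
After differentiating numerator and denominator 3 times the quotient is (64/(2*y - 1)^3 - 9/(8*(y + 1)^(5/2)))/(6); at y = 0 this is -521/48.

-521/48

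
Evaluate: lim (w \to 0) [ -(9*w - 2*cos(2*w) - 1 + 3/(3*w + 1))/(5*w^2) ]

Substitution gives 0/0 (the numerator vanishes to order 2).
Expand each term to order w^2: the coefficient of w^2 in 3·1/(1 + 3w) is 27 and in -2·cos(2w) is 4.
Lower-order terms cancel with the polynomial part, so the numerator is (31)·w^2 + o(w^2), and the limit is (31)/(-5) = -31/5.

-31/5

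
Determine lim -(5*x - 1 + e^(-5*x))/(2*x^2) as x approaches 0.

-25/4

Direct substitution gives 0/0.
Apply L'Hôpital: lim (5 - 5*e^(-5*x))/(-4*x), still 0/0.
After 2 applications of L'Hôpital's rule the quotient is (25*e^(-5*x))/(-4); substituting x = 0 gives -25/4.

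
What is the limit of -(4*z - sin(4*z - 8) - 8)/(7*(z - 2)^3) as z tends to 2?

Direct substitution gives 0/0.
Apply L'Hôpital: lim (4 - 4*cos(4*z - 8))/(-21*(z - 2)^2), still 0/0.
Apply L'Hôpital: lim (16*sin(4*z - 8))/(84 - 42*z), still 0/0.
After 3 applications of L'Hôpital's rule the quotient is (64*cos(4*z - 8))/(-42); substituting z = 2 gives -32/21.

-32/21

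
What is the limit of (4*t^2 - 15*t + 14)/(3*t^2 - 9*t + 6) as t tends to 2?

1/3

At t = 2 both the top and bottom vanish — a removable singularity. Factoring out (t - 2) from each leaves (4*t - 7)/(3*t - 3), which at t = 2 equals 1/3.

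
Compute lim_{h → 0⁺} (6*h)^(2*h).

Base → 0⁺ and exponent → 0⁺: a 0^0 form.
Take logs: 2h·ln(6h). This is 0·(−∞); rewriting as ln(6h)/(1/(2h)) and applying L'Hôpital gives 0.
Hence the limit is e^0 = 1.

1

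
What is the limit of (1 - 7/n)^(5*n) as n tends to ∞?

e^(-35)

The base → 1 and the exponent → ∞: a 1^∞ form.
Take logarithms: (5n)·ln(1 - 7/n). Since ln(1+u) ~ u for small u, this behaves like (5n)·(-7/n) → -35.
So the limit is e^(-35).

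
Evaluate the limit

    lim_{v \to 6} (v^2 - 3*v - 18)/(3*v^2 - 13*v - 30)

Since v = 6 makes numerator and denominator zero, (v - 6) divides both.
Cancelling it gives (v + 3)/(3*v + 5); now plug in v = 6 to get 9/23.

9/23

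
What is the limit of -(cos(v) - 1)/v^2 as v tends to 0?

1/2

Direct substitution gives 0/0.
Apply L'Hôpital: lim (-sin(v))/(-2*v), still 0/0.
After 2 applications of L'Hôpital's rule the quotient is (-cos(v))/(-2); substituting v = 0 gives 1/2.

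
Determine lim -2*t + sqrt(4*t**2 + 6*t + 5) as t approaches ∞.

3/2

An ∞ − ∞ form. Rationalising with the conjugate, the difference becomes (6t + 5) / (√(4*t^2 + 6*t + 5) + 2t).
For large t the denominator behaves like 2·2t, so the quotient tends to 6/4 = 3/2.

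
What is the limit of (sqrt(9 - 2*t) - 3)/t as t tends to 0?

-1/3

Substitution gives 0/0. Multiply numerator and denominator by the conjugate √(9 - 2t) + √9.
The numerator becomes (9 - 2t) − 9 = -2t, so the expression simplifies to -2/(√(9 - 2t) + √9).
Letting t → 0 gives -2/(2√9) = -1/3.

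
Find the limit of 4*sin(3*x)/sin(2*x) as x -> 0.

6

Substitution gives 0/0.
Divide numerator and denominator by x: sin(3x)/x → 3 and sin(2x)/x → 2, so the limit is 4·3/2 = 6.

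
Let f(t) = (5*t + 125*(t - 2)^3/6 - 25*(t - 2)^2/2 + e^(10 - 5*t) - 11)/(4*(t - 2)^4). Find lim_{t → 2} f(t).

625/96

Direct substitution gives 0/0.
Apply L'Hôpital: lim (-25*t + 125*(t - 2)^2/2 - 5*e^(10 - 5*t) + 55)/(16*(t - 2)^3), still 0/0.
Apply L'Hôpital: lim (125*t + 25*e^(10 - 5*t) - 275)/(48*(t - 2)^2), still 0/0.
Apply L'Hôpital: lim (125 - 125*e^(10 - 5*t))/(96*t - 192), still 0/0.
After 4 applications of L'Hôpital's rule the quotient is (625*e^(10 - 5*t))/(96); substituting t = 2 gives 625/96.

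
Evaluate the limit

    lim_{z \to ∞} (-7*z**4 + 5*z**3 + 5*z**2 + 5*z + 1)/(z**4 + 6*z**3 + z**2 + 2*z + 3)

Numerator and denominator both have degree 4.
Dividing every term by z^4, all lower-order terms vanish and the limit is the ratio of leading coefficients, -7/(1) = -7.

-7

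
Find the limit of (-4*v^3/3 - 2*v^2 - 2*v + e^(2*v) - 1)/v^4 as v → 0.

2/3

Direct substitution gives 0/0.
Apply L'Hôpital: lim (-4*v^2 - 4*v + 2*e^(2*v) - 2)/(4*v^3), still 0/0.
Apply L'Hôpital: lim (-8*v + 4*e^(2*v) - 4)/(12*v^2), still 0/0.
Apply L'Hôpital: lim (8*e^(2*v) - 8)/(24*v), still 0/0.
After 4 applications of L'Hôpital's rule the quotient is (16*e^(2*v))/(24); substituting v = 0 gives 2/3.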